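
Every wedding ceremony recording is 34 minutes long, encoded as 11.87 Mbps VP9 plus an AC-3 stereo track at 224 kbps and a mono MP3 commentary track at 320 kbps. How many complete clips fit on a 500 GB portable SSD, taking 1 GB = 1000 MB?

34 min = 2040 s
Audio total: 224 + 320 = 544 kbps = 0.544 Mbps.
Total bitrate: 12.414 Mbps.
Per item: 12.414 Mbps × 2040 s = 25,325 Mb = 3,166 MB.
Capacity: 500 GB = 4,000,000 Mb; 157.95 items → 157 complete.

157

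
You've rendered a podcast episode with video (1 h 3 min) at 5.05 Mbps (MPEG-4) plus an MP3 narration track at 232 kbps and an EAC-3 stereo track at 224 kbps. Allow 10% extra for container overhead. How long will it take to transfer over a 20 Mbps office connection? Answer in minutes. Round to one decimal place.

19.1 minutes

1 h 3 min = 63 min = 3780 s
Audio total: 232 + 224 = 456 kbps = 0.456 Mbps.
Total bitrate: 5.506 Mbps.
File: 5.506 Mbps × 3780 s = 20812.7 Mb.
With 10% container overhead: ×1.10. → 22893.9 Mb.
At 20 Mbps: 22893.9 / 20 = 1144.7 s ≈ 19.1 minutes.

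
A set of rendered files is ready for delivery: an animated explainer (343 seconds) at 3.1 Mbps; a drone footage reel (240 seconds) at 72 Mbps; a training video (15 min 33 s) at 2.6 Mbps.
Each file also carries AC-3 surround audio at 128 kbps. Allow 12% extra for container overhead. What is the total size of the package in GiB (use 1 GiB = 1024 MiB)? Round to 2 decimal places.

2.73 GiB

Audio: 128 kbps = 0.128 Mbps.
animated explainer: 3.228 Mbps × 343 s × 1.12 = 1240.1 Mb
drone footage reel: 72.128 Mbps × 240 s × 1.12 = 19388.0 Mb
training video: 2.728 Mbps × 933 s × 1.12 = 2850.7 Mb
Total: 23478.7 Mb = 2934.8 MB.
= 2.733 GiB.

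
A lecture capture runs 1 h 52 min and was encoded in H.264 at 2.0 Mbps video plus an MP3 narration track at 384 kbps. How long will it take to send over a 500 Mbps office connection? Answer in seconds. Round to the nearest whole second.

1 h 52 min = 112 min = 6720 s
Audio: 384 kbps = 0.384 Mbps.
Total bitrate: 2.384 Mbps.
File: 2.384 Mbps × 6720 s = 16020.5 Mb.
At 500 Mbps: 16020.5 / 500 = 32.0 s ≈ 32 seconds.

32 seconds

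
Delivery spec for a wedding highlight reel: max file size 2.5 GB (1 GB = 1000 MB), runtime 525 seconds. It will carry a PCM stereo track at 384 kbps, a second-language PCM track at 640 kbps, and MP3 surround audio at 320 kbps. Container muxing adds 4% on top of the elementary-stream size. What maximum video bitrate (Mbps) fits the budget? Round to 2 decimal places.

35.29 Mbps

Budget: 2.5 GB = 20000.0 Mb.
Stream payload after overhead: 20000.0 / 1.04 = 19230.8 Mb.
Total bitrate budget: 19230.8 Mb / 525 s = 36.630 Mbps.
Audio total: 384 + 640 + 320 = 1344 kbps = 1.344 Mbps.
Video: 36.630 − 1.344 = 35.286 Mbps.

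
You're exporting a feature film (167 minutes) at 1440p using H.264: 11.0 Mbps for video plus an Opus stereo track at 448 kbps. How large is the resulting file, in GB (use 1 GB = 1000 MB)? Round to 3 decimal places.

167 min = 10020 s
Audio: 448 kbps = 0.448 Mbps.
Total bitrate: 11.0 + 0.448 = 11.448 Mbps.
Stream data: 11.448 Mbps × 10020 s = 114709.0 Mb.
114,709 Mb ÷ 8 = 14,339 MB → 14.34 GB.

14.339 GB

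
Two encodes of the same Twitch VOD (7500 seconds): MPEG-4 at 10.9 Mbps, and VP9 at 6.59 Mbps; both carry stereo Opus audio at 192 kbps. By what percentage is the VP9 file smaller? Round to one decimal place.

Audio: 192 kbps = 0.192 Mbps.
MPEG-4: 11.092 Mbps × 7500 s = 83190.0 Mb = 10.399 GB.
VP9: 6.782 Mbps × 7500 s = 50865.0 Mb = 6.358 GB.
Reduction: (1 − 6.358/10.399) × 100 = 38.86%.

38.9%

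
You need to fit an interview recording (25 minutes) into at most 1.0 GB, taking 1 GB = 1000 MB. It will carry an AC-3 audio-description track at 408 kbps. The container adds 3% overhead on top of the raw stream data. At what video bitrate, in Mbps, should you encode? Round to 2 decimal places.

4.77 Mbps

Budget: 1.0 GB = 8000.0 Mb.
Stream payload after overhead: 8000.0 / 1.03 = 7767.0 Mb.
25 min = 1500 s
Total bitrate budget: 7767.0 Mb / 1500 s = 5.178 Mbps.
Audio: 408 kbps = 0.408 Mbps.
Video: 5.178 − 0.408 = 4.770 Mbps.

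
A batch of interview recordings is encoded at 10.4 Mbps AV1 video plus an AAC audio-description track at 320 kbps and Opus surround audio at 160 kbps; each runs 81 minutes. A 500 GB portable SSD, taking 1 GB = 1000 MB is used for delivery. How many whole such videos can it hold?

75

81 min = 4860 s
Audio total: 320 + 160 = 480 kbps = 0.480 Mbps.
Total bitrate: 10.880 Mbps.
Per item: 10.880 Mbps × 4860 s = 52,877 Mb = 6,610 MB.
Capacity: 500 GB = 4,000,000 Mb; 75.65 items → 75 complete.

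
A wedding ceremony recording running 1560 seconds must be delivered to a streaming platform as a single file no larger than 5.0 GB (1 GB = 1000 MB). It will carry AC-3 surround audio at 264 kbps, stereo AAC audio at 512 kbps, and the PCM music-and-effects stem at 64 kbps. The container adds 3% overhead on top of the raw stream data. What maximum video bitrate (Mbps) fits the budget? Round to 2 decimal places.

Budget: 5.0 GB = 40000.0 Mb.
Stream payload after overhead: 40000.0 / 1.03 = 38835.0 Mb.
Total bitrate budget: 38835.0 Mb / 1560 s = 24.894 Mbps.
Audio total: 264 + 512 + 64 = 840 kbps = 0.840 Mbps.
Video: 24.894 − 0.840 = 24.054 Mbps.

24.05 Mbps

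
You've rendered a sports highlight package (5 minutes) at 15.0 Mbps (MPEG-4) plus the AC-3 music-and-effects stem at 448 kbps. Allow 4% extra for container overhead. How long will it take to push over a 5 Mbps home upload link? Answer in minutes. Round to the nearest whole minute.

5 min = 300 s
Audio: 448 kbps = 0.448 Mbps.
Total bitrate: 15.448 Mbps.
File: 15.448 Mbps × 300 s = 4634.4 Mb.
With 4% container overhead: ×1.04. → 4819.8 Mb.
At 5 Mbps: 4819.8 / 5 = 964.0 s ≈ 16.1 minutes.

16 minutes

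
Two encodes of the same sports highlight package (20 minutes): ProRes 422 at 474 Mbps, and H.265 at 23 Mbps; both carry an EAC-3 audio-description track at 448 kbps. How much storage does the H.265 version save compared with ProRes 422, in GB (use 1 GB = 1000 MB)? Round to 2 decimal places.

20 min = 1200 s
Audio: 448 kbps = 0.448 Mbps.
ProRes 422: 474.448 Mbps × 1200 s = 569337.6 Mb = 71.167 GB.
H.265: 23.448 Mbps × 1200 s = 28137.6 Mb = 3.517 GB.
Saving: 71.167 − 3.517 = 67.650 GB.

67.65 GB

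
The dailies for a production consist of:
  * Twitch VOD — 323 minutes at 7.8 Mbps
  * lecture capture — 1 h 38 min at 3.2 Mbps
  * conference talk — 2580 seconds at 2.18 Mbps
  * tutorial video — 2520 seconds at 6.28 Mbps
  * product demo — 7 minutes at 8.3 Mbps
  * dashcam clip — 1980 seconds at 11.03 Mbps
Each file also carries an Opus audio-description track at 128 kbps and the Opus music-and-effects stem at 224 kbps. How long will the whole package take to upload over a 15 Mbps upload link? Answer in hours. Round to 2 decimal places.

4.23 hours

Audio total: 128 + 224 = 352 kbps = 0.352 Mbps.
Twitch VOD: 8.152 Mbps × 19380 s = 157985.8 Mb
lecture capture: 3.552 Mbps × 5880 s = 20885.8 Mb
conference talk: 2.532 Mbps × 2580 s = 6532.6 Mb
tutorial video: 6.632 Mbps × 2520 s = 16712.6 Mb
product demo: 8.652 Mbps × 420 s = 3633.8 Mb
dashcam clip: 11.382 Mbps × 1980 s = 22536.4 Mb
Total: 228286.9 Mb = 28535.9 MB.
At 15 Mbps: 228286.9 / 15 = 15219 s ≈ 4.23 hours.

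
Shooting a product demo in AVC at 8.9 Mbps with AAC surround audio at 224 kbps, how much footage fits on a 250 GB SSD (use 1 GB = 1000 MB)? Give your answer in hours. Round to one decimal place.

Audio: 224 kbps = 0.224 Mbps.
Total bitrate: 8.9 + 0.224 = 9.124 Mbps.
Capacity: 250 GB = 2,000,000 Mb.
Recording time: 2,000,000 / 9.124 = 219,202 s ≈ 60.9 hours.

60.9 hours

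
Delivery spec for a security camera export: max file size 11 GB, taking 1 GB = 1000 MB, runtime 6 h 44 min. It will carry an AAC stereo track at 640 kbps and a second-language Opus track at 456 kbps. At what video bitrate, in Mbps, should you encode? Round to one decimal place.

2.5 Mbps

Budget: 11 GB = 88000.0 Mb.
6 h 44 min = 404 min = 24240 s
Total bitrate budget: 88000.0 Mb / 24240 s = 3.630 Mbps.
Audio total: 640 + 456 = 1096 kbps = 1.096 Mbps.
Video: 3.630 − 1.096 = 2.534 Mbps.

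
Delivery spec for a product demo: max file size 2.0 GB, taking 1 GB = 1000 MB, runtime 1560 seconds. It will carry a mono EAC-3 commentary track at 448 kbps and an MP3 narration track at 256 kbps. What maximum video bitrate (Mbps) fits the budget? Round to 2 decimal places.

9.55 Mbps

Budget: 2.0 GB = 16000.0 Mb.
Total bitrate budget: 16000.0 Mb / 1560 s = 10.256 Mbps.
Audio total: 448 + 256 = 704 kbps = 0.704 Mbps.
Video: 10.256 − 0.704 = 9.552 Mbps.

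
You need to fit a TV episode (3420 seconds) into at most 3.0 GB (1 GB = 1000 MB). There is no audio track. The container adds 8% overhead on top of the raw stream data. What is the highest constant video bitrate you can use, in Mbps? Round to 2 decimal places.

6.50 Mbps

Budget: 3.0 GB = 24000.0 Mb.
Stream payload after overhead: 24000.0 / 1.08 = 22222.2 Mb.
Total bitrate budget: 22222.2 Mb / 3420 s = 6.498 Mbps.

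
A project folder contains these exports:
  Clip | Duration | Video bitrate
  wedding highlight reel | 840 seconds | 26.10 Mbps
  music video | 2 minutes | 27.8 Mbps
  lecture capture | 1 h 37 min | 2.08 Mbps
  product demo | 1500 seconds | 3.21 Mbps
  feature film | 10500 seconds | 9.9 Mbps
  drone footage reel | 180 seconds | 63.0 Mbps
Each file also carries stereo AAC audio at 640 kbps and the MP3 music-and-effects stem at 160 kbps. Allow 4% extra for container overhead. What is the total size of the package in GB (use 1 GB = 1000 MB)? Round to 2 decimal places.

Audio total: 640 + 160 = 800 kbps = 0.800 Mbps.
wedding highlight reel: 26.900 Mbps × 840 s × 1.04 = 23499.8 Mb
music video: 28.600 Mbps × 120 s × 1.04 = 3569.3 Mb
lecture capture: 2.880 Mbps × 5820 s × 1.04 = 17432.1 Mb
product demo: 4.010 Mbps × 1500 s × 1.04 = 6255.6 Mb
feature film: 10.700 Mbps × 10500 s × 1.04 = 116844.0 Mb
drone footage reel: 63.800 Mbps × 180 s × 1.04 = 11943.4 Mb
Total: 179544.1 Mb = 22443.0 MB.
= 22.44 GB.

22.44 GB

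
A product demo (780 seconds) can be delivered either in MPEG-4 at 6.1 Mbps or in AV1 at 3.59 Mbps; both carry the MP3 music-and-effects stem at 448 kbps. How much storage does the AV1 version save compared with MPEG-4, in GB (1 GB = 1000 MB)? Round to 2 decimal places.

Audio: 448 kbps = 0.448 Mbps.
MPEG-4: 6.548 Mbps × 780 s = 5107.4 Mb = 0.638 GB.
AV1: 4.038 Mbps × 780 s = 3149.6 Mb = 0.394 GB.
Saving: 0.638 − 0.394 = 0.245 GB.

0.24 GB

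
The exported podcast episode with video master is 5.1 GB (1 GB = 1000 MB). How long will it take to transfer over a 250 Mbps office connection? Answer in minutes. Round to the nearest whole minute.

3 minutes

File: 5.1 GB = 40800.0 Mb.
At 250 Mbps: 40800.0 / 250 = 163.2 s ≈ 2.72 minutes.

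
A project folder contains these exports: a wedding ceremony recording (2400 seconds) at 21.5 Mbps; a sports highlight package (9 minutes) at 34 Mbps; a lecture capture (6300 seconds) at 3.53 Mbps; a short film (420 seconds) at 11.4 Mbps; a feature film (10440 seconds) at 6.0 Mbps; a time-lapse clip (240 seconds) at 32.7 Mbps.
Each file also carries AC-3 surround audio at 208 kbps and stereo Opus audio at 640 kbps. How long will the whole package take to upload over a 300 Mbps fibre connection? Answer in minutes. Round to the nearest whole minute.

10 minutes

Audio total: 208 + 640 = 848 kbps = 0.848 Mbps.
wedding ceremony recording: 22.348 Mbps × 2400 s = 53635.2 Mb
sports highlight package: 34.848 Mbps × 540 s = 18817.9 Mb
lecture capture: 4.378 Mbps × 6300 s = 27581.4 Mb
short film: 12.248 Mbps × 420 s = 5144.2 Mb
feature film: 6.848 Mbps × 10440 s = 71493.1 Mb
time-lapse clip: 33.548 Mbps × 240 s = 8051.5 Mb
Total: 184723.3 Mb = 23090.4 MB.
At 300 Mbps: 184723.3 / 300 = 616 s ≈ 10.3 minutes.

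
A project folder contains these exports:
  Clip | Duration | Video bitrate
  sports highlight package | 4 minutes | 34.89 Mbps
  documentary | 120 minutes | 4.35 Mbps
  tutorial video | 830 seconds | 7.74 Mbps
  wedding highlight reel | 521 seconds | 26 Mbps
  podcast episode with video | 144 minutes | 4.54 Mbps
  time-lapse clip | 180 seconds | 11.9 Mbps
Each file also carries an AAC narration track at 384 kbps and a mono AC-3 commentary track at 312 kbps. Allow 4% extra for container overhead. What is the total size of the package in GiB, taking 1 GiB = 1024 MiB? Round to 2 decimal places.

13.72 GiB

Audio total: 384 + 312 = 696 kbps = 0.696 Mbps.
sports highlight package: 35.586 Mbps × 240 s × 1.04 = 8882.3 Mb
documentary: 5.046 Mbps × 7200 s × 1.04 = 37784.4 Mb
tutorial video: 8.436 Mbps × 830 s × 1.04 = 7282.0 Mb
wedding highlight reel: 26.696 Mbps × 521 s × 1.04 = 14465.0 Mb
podcast episode with video: 5.236 Mbps × 8640 s × 1.04 = 47048.6 Mb
time-lapse clip: 12.596 Mbps × 180 s × 1.04 = 2358.0 Mb
Total: 117820.2 Mb = 14727.5 MB.
= 13.72 GiB.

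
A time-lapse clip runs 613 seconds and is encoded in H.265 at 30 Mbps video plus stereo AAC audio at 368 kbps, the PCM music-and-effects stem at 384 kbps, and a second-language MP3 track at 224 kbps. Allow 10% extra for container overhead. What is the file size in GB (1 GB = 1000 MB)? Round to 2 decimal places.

Audio total: 368 + 384 + 224 = 976 kbps = 0.976 Mbps.
Total bitrate: 30 + 0.976 = 30.976 Mbps.
Stream data: 30.976 Mbps × 613 s = 18988.3 Mb.
With 10% container overhead: ×1.10.
20,887 Mb ÷ 8 = 2,611 MB → 2.611 GB.

2.61 GB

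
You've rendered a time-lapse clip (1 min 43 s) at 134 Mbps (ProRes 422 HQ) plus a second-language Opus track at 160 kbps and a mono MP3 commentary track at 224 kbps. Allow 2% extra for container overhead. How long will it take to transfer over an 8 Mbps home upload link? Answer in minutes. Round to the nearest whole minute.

1 min 43 s = 103 s
Audio total: 160 + 224 = 384 kbps = 0.384 Mbps.
Total bitrate: 134.384 Mbps.
File: 134.384 Mbps × 103 s = 13841.6 Mb.
With 2% container overhead: ×1.02. → 14118.4 Mb.
At 8 Mbps: 14118.4 / 8 = 1764.8 s ≈ 29.4 minutes.

29 minutes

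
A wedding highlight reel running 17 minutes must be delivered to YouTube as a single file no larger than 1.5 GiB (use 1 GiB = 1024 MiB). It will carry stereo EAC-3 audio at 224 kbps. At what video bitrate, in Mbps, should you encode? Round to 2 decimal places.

Budget: 1.5 GiB = 12884.9 Mb.
17 min = 1020 s
Total bitrate budget: 12884.9 Mb / 1020 s = 12.632 Mbps.
Audio: 224 kbps = 0.224 Mbps.
Video: 12.632 − 0.224 = 12.408 Mbps.

12.41 Mbps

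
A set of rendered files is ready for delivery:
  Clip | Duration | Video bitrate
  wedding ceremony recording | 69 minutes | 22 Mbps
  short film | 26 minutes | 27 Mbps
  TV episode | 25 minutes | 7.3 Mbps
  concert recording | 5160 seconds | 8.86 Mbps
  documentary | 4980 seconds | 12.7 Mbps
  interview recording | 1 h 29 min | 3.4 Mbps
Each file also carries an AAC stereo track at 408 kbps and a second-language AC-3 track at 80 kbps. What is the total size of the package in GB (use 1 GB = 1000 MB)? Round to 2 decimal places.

35.29 GB

Audio total: 408 + 80 = 488 kbps = 0.488 Mbps.
wedding ceremony recording: 22.488 Mbps × 4140 s = 93100.3 Mb
short film: 27.488 Mbps × 1560 s = 42881.3 Mb
TV episode: 7.788 Mbps × 1500 s = 11682.0 Mb
concert recording: 9.348 Mbps × 5160 s = 48235.7 Mb
documentary: 13.188 Mbps × 4980 s = 65676.2 Mb
interview recording: 3.888 Mbps × 5340 s = 20761.9 Mb
Total: 282337.4 Mb = 35292.2 MB.
= 35.29 GB.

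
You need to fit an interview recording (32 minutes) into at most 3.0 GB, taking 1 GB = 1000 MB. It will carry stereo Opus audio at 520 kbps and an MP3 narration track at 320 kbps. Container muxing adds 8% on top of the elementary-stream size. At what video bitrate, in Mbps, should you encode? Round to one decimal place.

10.7 Mbps

Budget: 3.0 GB = 24000.0 Mb.
Stream payload after overhead: 24000.0 / 1.08 = 22222.2 Mb.
32 min = 1920 s
Total bitrate budget: 22222.2 Mb / 1920 s = 11.574 Mbps.
Audio total: 520 + 320 = 840 kbps = 0.840 Mbps.
Video: 11.574 − 0.840 = 10.734 Mbps.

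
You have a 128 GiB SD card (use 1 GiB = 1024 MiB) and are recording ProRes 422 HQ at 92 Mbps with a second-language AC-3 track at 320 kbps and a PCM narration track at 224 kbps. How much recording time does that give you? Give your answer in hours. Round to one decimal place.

3.3 hours

Audio total: 320 + 224 = 544 kbps = 0.544 Mbps.
Total bitrate: 92 + 0.544 = 92.544 Mbps.
Capacity: 128 GiB = 1,099,512 Mb.
Recording time: 1,099,512 / 92.544 = 11,881 s ≈ 3.30 hours.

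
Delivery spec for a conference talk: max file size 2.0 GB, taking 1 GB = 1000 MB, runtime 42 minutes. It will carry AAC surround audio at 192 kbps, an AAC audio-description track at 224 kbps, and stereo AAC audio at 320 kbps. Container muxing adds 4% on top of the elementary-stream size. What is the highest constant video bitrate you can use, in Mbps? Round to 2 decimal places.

5.37 Mbps

Budget: 2.0 GB = 16000.0 Mb.
Stream payload after overhead: 16000.0 / 1.04 = 15384.6 Mb.
42 min = 2520 s
Total bitrate budget: 15384.6 Mb / 2520 s = 6.105 Mbps.
Audio total: 192 + 224 + 320 = 736 kbps = 0.736 Mbps.
Video: 6.105 − 0.736 = 5.369 Mbps.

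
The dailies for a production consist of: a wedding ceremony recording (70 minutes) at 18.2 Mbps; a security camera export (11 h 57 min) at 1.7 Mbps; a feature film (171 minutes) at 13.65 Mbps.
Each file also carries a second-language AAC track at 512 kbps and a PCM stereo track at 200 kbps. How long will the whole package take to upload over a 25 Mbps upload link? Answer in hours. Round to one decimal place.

Audio total: 512 + 200 = 712 kbps = 0.712 Mbps.
wedding ceremony recording: 18.912 Mbps × 4200 s = 79430.4 Mb
security camera export: 2.412 Mbps × 43020 s = 103764.2 Mb
feature film: 14.362 Mbps × 10260 s = 147354.1 Mb
Total: 330548.8 Mb = 41318.6 MB.
At 25 Mbps: 330548.8 / 25 = 13222 s ≈ 3.67 hours.

3.7 hours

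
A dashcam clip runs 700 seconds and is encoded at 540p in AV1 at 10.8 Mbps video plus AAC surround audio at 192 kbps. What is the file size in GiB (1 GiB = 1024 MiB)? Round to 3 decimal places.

0.896 GiB

Audio: 192 kbps = 0.192 Mbps.
Total bitrate: 10.8 + 0.192 = 10.992 Mbps.
Stream data: 10.992 Mbps × 700 s = 7694.4 Mb.
7,694 Mb = 961,800,000 bytes ÷ 1,073,741,824 = 0.8957 GiB.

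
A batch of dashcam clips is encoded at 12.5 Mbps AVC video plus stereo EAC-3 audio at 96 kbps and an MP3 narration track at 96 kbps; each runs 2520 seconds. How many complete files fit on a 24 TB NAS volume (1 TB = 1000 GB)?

6003

Audio total: 96 + 96 = 192 kbps = 0.192 Mbps.
Total bitrate: 12.692 Mbps.
Per item: 12.692 Mbps × 2520 s = 31,984 Mb = 3,998 MB.
Capacity: 24 TB = 192,000,000 Mb; 6003.03 items → 6003 complete.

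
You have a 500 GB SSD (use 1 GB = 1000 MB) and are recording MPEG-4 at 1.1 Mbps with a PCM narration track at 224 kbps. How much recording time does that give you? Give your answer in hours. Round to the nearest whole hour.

839 hours

Audio: 224 kbps = 0.224 Mbps.
Total bitrate: 1.1 + 0.224 = 1.324 Mbps.
Capacity: 500 GB = 4,000,000 Mb.
Recording time: 4,000,000 / 1.324 = 3,021,148 s ≈ 839 hours.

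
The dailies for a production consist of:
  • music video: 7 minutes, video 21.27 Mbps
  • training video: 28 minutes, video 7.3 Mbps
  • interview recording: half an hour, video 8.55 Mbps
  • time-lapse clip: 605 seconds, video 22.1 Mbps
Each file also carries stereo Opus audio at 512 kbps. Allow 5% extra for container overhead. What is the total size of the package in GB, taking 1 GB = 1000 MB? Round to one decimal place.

Audio: 512 kbps = 0.512 Mbps.
music video: 21.782 Mbps × 420 s × 1.05 = 9605.9 Mb
training video: 7.812 Mbps × 1680 s × 1.05 = 13780.4 Mb
interview recording: 9.062 Mbps × 1800 s × 1.05 = 17127.2 Mb
time-lapse clip: 22.612 Mbps × 605 s × 1.05 = 14364.3 Mb
Total: 54877.7 Mb = 6859.7 MB.
= 6.860 GB.

6.9 GB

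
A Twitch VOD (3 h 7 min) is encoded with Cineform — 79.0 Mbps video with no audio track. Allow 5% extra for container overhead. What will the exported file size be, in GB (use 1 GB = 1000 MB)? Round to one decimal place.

3 h 7 min = 187 min = 11220 s
Total bitrate: 79.0 Mbps.
Stream data: 79.000 Mbps × 11220 s = 886380.0 Mb.
With 5% container overhead: ×1.05.
930,699 Mb ÷ 8 = 116,337 MB → 116.3 GB.

116.3 GB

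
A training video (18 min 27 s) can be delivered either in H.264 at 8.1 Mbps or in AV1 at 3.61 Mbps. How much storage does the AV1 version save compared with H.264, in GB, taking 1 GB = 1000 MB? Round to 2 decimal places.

18 min 27 s = 1107 s
H.264: 8.100 Mbps × 1107 s = 8966.7 Mb = 1.121 GB.
AV1: 3.610 Mbps × 1107 s = 3996.3 Mb = 0.500 GB.
Saving: 1.121 − 0.500 = 0.621 GB.

0.62 GB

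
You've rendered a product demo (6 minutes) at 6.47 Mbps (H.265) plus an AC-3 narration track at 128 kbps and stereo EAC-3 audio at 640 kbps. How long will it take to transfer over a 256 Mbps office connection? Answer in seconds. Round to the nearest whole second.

6 min = 360 s
Audio total: 128 + 640 = 768 kbps = 0.768 Mbps.
Total bitrate: 7.238 Mbps.
File: 7.238 Mbps × 360 s = 2605.7 Mb.
At 256 Mbps: 2605.7 / 256 = 10.2 s ≈ 10.2 seconds.

10 seconds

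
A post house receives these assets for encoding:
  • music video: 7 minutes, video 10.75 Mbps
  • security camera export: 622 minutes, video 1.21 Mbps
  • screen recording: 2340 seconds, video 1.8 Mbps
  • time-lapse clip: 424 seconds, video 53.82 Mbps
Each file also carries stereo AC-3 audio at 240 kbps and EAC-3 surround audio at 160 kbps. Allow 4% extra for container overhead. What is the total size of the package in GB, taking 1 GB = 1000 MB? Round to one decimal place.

Audio total: 240 + 160 = 400 kbps = 0.400 Mbps.
music video: 11.150 Mbps × 420 s × 1.04 = 4870.3 Mb
security camera export: 1.610 Mbps × 37320 s × 1.04 = 62488.6 Mb
screen recording: 2.200 Mbps × 2340 s × 1.04 = 5353.9 Mb
time-lapse clip: 54.220 Mbps × 424 s × 1.04 = 23908.9 Mb
Total: 96621.7 Mb = 12077.7 MB.
= 12.08 GB.

12.1 GB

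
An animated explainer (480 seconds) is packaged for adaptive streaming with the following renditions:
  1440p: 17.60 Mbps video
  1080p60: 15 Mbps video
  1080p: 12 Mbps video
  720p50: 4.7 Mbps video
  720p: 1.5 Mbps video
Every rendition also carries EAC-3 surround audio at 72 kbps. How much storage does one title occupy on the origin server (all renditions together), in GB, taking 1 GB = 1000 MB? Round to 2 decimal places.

3.07 GB

Audio: 72 kbps = 0.072 Mbps.
Sum of rendition bitrates: (17.60+0.072) + (15+0.072) + (12+0.072) + (4.7+0.072) + (1.5+0.072) = 51.160 Mbps.
× 480 s = 24,557 Mb = 3,070 MB = 3.070 GB.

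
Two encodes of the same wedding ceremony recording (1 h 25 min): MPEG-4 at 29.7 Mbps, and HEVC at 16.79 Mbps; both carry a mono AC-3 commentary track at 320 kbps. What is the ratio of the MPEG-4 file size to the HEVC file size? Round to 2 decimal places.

1 h 25 min = 85 min = 5100 s
Audio: 320 kbps = 0.320 Mbps.
MPEG-4: 30.020 Mbps × 5100 s = 153102.0 Mb = 19.138 GB.
HEVC: 17.110 Mbps × 5100 s = 87261.0 Mb = 10.908 GB.
Ratio: 19.138 / 10.908 = 1.755.

1.75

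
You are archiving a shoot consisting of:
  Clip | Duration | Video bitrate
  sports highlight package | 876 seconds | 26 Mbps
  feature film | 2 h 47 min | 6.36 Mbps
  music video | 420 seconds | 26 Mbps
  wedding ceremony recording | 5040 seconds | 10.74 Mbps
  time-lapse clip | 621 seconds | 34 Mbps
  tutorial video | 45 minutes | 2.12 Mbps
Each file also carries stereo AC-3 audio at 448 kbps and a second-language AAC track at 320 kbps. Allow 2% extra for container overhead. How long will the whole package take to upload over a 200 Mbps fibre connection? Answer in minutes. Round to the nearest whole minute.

Audio total: 448 + 320 = 768 kbps = 0.768 Mbps.
sports highlight package: 26.768 Mbps × 876 s × 1.02 = 23917.7 Mb
feature film: 7.128 Mbps × 10020 s × 1.02 = 72851.0 Mb
music video: 26.768 Mbps × 420 s × 1.02 = 11467.4 Mb
wedding ceremony recording: 11.508 Mbps × 5040 s × 1.02 = 59160.3 Mb
time-lapse clip: 34.768 Mbps × 621 s × 1.02 = 22022.7 Mb
tutorial video: 2.888 Mbps × 2700 s × 1.02 = 7953.6 Mb
Total: 197372.8 Mb = 24671.6 MB.
At 200 Mbps: 197372.8 / 200 = 987 s ≈ 16.4 minutes.

16 minutes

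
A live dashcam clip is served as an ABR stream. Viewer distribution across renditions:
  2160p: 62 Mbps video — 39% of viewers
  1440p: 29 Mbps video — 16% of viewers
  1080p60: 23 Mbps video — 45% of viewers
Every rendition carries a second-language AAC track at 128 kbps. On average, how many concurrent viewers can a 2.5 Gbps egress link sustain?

Audio: 128 kbps = 0.128 Mbps.
Average per-viewer bitrate: 0.39×62.128 + 0.16×29.128 + 0.45×23.128 = 39.298 Mbps.
2.5 Gbps = 2,500 Mbps; 2,500 / 39.298 = 63.62 → 63.

63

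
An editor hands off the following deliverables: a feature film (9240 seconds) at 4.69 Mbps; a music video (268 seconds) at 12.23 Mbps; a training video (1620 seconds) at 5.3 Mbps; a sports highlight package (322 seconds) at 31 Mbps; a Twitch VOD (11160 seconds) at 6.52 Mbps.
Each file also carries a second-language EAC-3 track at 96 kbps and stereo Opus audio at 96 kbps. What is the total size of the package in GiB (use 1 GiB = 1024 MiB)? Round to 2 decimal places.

Audio total: 96 + 96 = 192 kbps = 0.192 Mbps.
feature film: 4.882 Mbps × 9240 s = 45109.7 Mb
music video: 12.422 Mbps × 268 s = 3329.1 Mb
training video: 5.492 Mbps × 1620 s = 8897.0 Mb
sports highlight package: 31.192 Mbps × 322 s = 10043.8 Mb
Twitch VOD: 6.712 Mbps × 11160 s = 74905.9 Mb
Total: 142285.6 Mb = 17785.7 MB.
= 16.56 GiB.

16.56 GiB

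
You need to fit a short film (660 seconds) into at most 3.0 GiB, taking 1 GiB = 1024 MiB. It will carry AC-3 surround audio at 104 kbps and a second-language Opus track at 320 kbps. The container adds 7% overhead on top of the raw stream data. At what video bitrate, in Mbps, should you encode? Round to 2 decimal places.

Budget: 3.0 GiB = 25769.8 Mb.
Stream payload after overhead: 25769.8 / 1.07 = 24083.9 Mb.
Total bitrate budget: 24083.9 Mb / 660 s = 36.491 Mbps.
Audio total: 104 + 320 = 424 kbps = 0.424 Mbps.
Video: 36.491 − 0.424 = 36.067 Mbps.

36.07 Mbps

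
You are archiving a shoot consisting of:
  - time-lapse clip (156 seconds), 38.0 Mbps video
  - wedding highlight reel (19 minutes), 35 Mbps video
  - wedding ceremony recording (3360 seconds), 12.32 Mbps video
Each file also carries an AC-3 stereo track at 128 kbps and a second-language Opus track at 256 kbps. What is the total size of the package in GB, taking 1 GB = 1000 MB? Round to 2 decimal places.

11.13 GB

Audio total: 128 + 256 = 384 kbps = 0.384 Mbps.
time-lapse clip: 38.384 Mbps × 156 s = 5987.9 Mb
wedding highlight reel: 35.384 Mbps × 1140 s = 40337.8 Mb
wedding ceremony recording: 12.704 Mbps × 3360 s = 42685.4 Mb
Total: 89011.1 Mb = 11126.4 MB.
= 11.13 GB.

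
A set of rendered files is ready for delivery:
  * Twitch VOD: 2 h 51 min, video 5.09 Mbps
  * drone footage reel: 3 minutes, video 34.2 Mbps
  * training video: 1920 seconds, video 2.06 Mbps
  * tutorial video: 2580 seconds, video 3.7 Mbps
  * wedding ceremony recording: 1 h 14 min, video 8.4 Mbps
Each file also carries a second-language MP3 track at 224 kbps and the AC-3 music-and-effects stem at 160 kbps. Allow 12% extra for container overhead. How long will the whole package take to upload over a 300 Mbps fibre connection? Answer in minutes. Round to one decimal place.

7.3 minutes

Audio total: 224 + 160 = 384 kbps = 0.384 Mbps.
Twitch VOD: 5.474 Mbps × 10260 s × 1.12 = 62902.8 Mb
drone footage reel: 34.584 Mbps × 180 s × 1.12 = 6972.1 Mb
training video: 2.444 Mbps × 1920 s × 1.12 = 5255.6 Mb
tutorial video: 4.084 Mbps × 2580 s × 1.12 = 11801.1 Mb
wedding ceremony recording: 8.784 Mbps × 4440 s × 1.12 = 43681.1 Mb
Total: 130612.7 Mb = 16326.6 MB.
At 300 Mbps: 130612.7 / 300 = 435 s ≈ 7.26 minutes.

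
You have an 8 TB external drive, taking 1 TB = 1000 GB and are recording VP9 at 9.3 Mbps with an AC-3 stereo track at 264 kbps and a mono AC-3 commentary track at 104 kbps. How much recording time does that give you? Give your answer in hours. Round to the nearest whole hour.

1839 hours

Audio total: 264 + 104 = 368 kbps = 0.368 Mbps.
Total bitrate: 9.3 + 0.368 = 9.668 Mbps.
Capacity: 8 TB = 64,000,000 Mb.
Recording time: 64,000,000 / 9.668 = 6,619,777 s ≈ 1,839 hours.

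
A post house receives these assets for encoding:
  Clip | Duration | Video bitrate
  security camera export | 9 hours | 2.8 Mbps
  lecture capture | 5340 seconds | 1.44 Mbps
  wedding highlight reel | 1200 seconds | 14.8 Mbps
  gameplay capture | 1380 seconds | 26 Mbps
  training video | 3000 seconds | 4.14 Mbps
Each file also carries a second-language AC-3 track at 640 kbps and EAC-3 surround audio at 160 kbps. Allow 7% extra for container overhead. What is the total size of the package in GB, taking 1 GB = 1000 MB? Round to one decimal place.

Audio total: 640 + 160 = 800 kbps = 0.800 Mbps.
security camera export: 3.600 Mbps × 32400 s × 1.07 = 124804.8 Mb
lecture capture: 2.240 Mbps × 5340 s × 1.07 = 12798.9 Mb
wedding highlight reel: 15.600 Mbps × 1200 s × 1.07 = 20030.4 Mb
gameplay capture: 26.800 Mbps × 1380 s × 1.07 = 39572.9 Mb
training video: 4.940 Mbps × 3000 s × 1.07 = 15857.4 Mb
Total: 213064.4 Mb = 26633.0 MB.
= 26.63 GB.

26.6 GB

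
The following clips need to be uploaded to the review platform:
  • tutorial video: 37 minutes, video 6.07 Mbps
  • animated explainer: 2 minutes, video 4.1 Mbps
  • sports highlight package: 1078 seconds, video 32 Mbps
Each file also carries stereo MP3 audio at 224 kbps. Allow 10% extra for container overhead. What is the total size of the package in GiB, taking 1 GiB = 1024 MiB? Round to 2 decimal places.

6.30 GiB

Audio: 224 kbps = 0.224 Mbps.
tutorial video: 6.294 Mbps × 2220 s × 1.10 = 15369.9 Mb
animated explainer: 4.324 Mbps × 120 s × 1.10 = 570.8 Mb
sports highlight package: 32.224 Mbps × 1078 s × 1.10 = 38211.2 Mb
Total: 54151.9 Mb = 6769.0 MB.
= 6.304 GiB.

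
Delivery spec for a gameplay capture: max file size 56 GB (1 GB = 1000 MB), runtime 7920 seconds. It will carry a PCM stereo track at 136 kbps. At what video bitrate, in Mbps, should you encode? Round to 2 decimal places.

Budget: 56 GB = 448000.0 Mb.
Total bitrate budget: 448000.0 Mb / 7920 s = 56.566 Mbps.
Audio: 136 kbps = 0.136 Mbps.
Video: 56.566 − 0.136 = 56.430 Mbps.

56.43 Mbps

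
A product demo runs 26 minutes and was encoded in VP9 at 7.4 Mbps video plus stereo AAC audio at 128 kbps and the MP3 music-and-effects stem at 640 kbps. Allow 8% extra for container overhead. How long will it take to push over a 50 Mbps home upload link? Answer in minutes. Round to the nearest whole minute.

26 min = 1560 s
Audio total: 128 + 640 = 768 kbps = 0.768 Mbps.
Total bitrate: 8.168 Mbps.
File: 8.168 Mbps × 1560 s = 12742.1 Mb.
With 8% container overhead: ×1.08. → 13761.4 Mb.
At 50 Mbps: 13761.4 / 50 = 275.2 s ≈ 4.59 minutes.

5 minutes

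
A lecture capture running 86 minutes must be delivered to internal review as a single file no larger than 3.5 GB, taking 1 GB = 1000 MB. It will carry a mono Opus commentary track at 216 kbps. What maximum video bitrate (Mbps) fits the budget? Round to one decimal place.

5.2 Mbps

Budget: 3.5 GB = 28000.0 Mb.
86 min = 5160 s
Total bitrate budget: 28000.0 Mb / 5160 s = 5.426 Mbps.
Audio: 216 kbps = 0.216 Mbps.
Video: 5.426 − 0.216 = 5.210 Mbps.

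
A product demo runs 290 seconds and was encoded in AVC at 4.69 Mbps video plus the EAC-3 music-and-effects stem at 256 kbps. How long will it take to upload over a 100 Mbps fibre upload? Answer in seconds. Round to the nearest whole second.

14 seconds

Audio: 256 kbps = 0.256 Mbps.
Total bitrate: 4.946 Mbps.
File: 4.946 Mbps × 290 s = 1434.3 Mb.
At 100 Mbps: 1434.3 / 100 = 14.3 s ≈ 14.3 seconds.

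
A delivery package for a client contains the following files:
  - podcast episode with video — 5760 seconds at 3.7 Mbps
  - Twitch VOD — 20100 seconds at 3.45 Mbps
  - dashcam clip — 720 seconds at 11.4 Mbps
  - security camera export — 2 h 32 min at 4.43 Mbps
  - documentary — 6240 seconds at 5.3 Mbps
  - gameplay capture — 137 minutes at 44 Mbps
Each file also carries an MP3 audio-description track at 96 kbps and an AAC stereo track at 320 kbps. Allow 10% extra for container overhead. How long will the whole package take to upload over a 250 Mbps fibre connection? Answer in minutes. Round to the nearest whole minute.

41 minutes

Audio total: 96 + 320 = 416 kbps = 0.416 Mbps.
podcast episode with video: 4.116 Mbps × 5760 s × 1.10 = 26079.0 Mb
Twitch VOD: 3.866 Mbps × 20100 s × 1.10 = 85477.3 Mb
dashcam clip: 11.816 Mbps × 720 s × 1.10 = 9358.3 Mb
security camera export: 4.846 Mbps × 9120 s × 1.10 = 48615.1 Mb
documentary: 5.716 Mbps × 6240 s × 1.10 = 39234.6 Mb
gameplay capture: 44.416 Mbps × 8220 s × 1.10 = 401609.5 Mb
Total: 610373.7 Mb = 76296.7 MB.
At 250 Mbps: 610373.7 / 250 = 2441 s ≈ 40.7 minutes.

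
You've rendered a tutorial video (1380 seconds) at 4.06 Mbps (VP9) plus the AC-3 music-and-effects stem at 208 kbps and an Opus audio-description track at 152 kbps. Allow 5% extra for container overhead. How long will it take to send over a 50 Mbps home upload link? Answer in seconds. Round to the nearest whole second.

Audio total: 208 + 152 = 360 kbps = 0.360 Mbps.
Total bitrate: 4.420 Mbps.
File: 4.420 Mbps × 1380 s = 6099.6 Mb.
With 5% container overhead: ×1.05. → 6404.6 Mb.
At 50 Mbps: 6404.6 / 50 = 128.1 s ≈ 128 seconds.

128 seconds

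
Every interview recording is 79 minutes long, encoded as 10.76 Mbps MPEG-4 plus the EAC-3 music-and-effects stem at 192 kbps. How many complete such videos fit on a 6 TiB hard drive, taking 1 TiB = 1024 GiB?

79 min = 4740 s
Audio: 192 kbps = 0.192 Mbps.
Total bitrate: 10.952 Mbps.
Per item: 10.952 Mbps × 4740 s = 51,912 Mb = 6,489 MB.
Capacity: 6 TiB = 52,776,558 Mb; 1016.64 items → 1016 complete.

1016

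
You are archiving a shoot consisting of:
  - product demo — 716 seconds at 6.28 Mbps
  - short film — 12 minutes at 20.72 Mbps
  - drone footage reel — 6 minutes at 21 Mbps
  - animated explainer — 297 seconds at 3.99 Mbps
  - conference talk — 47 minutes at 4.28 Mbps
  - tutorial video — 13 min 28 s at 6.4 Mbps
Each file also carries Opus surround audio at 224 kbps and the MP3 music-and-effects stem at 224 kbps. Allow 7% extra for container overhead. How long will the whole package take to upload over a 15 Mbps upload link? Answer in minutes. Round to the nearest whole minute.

Audio total: 224 + 224 = 448 kbps = 0.448 Mbps.
product demo: 6.728 Mbps × 716 s × 1.07 = 5154.5 Mb
short film: 21.168 Mbps × 720 s × 1.07 = 16307.8 Mb
drone footage reel: 21.448 Mbps × 360 s × 1.07 = 8261.8 Mb
animated explainer: 4.438 Mbps × 297 s × 1.07 = 1410.4 Mb
conference talk: 4.728 Mbps × 2820 s × 1.07 = 14266.3 Mb
tutorial video: 6.848 Mbps × 808 s × 1.07 = 5920.5 Mb
Total: 51321.2 Mb = 6415.1 MB.
At 15 Mbps: 51321.2 / 15 = 3421 s ≈ 57 minutes.

57 minutes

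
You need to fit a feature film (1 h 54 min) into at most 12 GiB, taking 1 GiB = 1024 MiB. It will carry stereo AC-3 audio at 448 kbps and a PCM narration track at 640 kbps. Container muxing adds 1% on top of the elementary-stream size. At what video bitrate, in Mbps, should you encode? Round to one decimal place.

13.8 Mbps

Budget: 12 GiB = 103079.2 Mb.
Stream payload after overhead: 103079.2 / 1.01 = 102058.6 Mb.
1 h 54 min = 114 min = 6840 s
Total bitrate budget: 102058.6 Mb / 6840 s = 14.921 Mbps.
Audio total: 448 + 640 = 1088 kbps = 1.088 Mbps.
Video: 14.921 − 1.088 = 13.833 Mbps.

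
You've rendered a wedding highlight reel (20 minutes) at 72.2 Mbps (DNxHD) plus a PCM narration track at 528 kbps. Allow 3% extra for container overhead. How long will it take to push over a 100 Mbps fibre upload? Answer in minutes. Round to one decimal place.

15.0 minutes

20 min = 1200 s
Audio: 528 kbps = 0.528 Mbps.
Total bitrate: 72.728 Mbps.
File: 72.728 Mbps × 1200 s = 87273.6 Mb.
With 3% container overhead: ×1.03. → 89891.8 Mb.
At 100 Mbps: 89891.8 / 100 = 898.9 s ≈ 15 minutes.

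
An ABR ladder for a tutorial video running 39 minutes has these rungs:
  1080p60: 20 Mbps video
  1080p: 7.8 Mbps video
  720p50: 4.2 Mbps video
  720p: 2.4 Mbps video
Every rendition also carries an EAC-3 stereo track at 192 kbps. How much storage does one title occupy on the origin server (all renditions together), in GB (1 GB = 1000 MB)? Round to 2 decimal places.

39 min = 2340 s
Audio: 192 kbps = 0.192 Mbps.
Sum of rendition bitrates: (20+0.192) + (7.8+0.192) + (4.2+0.192) + (2.4+0.192) = 35.168 Mbps.
× 2340 s = 82,293 Mb = 10,287 MB = 10.29 GB.

10.29 GB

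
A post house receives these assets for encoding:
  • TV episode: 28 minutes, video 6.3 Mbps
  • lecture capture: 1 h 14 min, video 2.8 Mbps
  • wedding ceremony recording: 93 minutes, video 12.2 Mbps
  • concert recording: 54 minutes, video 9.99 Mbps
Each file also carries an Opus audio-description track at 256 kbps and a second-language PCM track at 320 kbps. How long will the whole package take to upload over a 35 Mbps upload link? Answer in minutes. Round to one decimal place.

Audio total: 256 + 320 = 576 kbps = 0.576 Mbps.
TV episode: 6.876 Mbps × 1680 s = 11551.7 Mb
lecture capture: 3.376 Mbps × 4440 s = 14989.4 Mb
wedding ceremony recording: 12.776 Mbps × 5580 s = 71290.1 Mb
concert recording: 10.566 Mbps × 3240 s = 34233.8 Mb
Total: 132065.0 Mb = 16508.1 MB.
At 35 Mbps: 132065.0 / 35 = 3773 s ≈ 62.9 minutes.

62.9 minutes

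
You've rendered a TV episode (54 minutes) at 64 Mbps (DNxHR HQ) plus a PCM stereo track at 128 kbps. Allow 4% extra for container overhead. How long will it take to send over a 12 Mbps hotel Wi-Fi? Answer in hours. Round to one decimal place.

54 min = 3240 s
Audio: 128 kbps = 0.128 Mbps.
Total bitrate: 64.128 Mbps.
File: 64.128 Mbps × 3240 s = 207774.7 Mb.
With 4% container overhead: ×1.04. → 216085.7 Mb.
At 12 Mbps: 216085.7 / 12 = 18007.1 s ≈ 5 hours.

5.0 hours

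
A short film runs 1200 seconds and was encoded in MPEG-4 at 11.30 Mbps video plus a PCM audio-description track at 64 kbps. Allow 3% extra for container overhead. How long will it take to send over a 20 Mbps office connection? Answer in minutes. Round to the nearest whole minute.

Audio: 64 kbps = 0.064 Mbps.
Total bitrate: 11.364 Mbps.
File: 11.364 Mbps × 1200 s = 13636.8 Mb.
With 3% container overhead: ×1.03. → 14045.9 Mb.
At 20 Mbps: 14045.9 / 20 = 702.3 s ≈ 11.7 minutes.

12 minutes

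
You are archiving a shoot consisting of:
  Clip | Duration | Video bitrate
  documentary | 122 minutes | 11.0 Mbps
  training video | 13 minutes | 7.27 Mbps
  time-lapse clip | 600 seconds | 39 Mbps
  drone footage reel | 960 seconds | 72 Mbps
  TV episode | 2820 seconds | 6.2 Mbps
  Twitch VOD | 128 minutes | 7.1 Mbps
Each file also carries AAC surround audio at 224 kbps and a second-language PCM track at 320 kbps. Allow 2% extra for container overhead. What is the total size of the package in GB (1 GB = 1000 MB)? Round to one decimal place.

Audio total: 224 + 320 = 544 kbps = 0.544 Mbps.
documentary: 11.544 Mbps × 7320 s × 1.02 = 86192.1 Mb
training video: 7.814 Mbps × 780 s × 1.02 = 6216.8 Mb
time-lapse clip: 39.544 Mbps × 600 s × 1.02 = 24200.9 Mb
drone footage reel: 72.544 Mbps × 960 s × 1.02 = 71035.1 Mb
TV episode: 6.744 Mbps × 2820 s × 1.02 = 19398.4 Mb
Twitch VOD: 7.644 Mbps × 7680 s × 1.02 = 59880.0 Mb
Total: 266923.4 Mb = 33365.4 MB.
= 33.37 GB.

33.4 GB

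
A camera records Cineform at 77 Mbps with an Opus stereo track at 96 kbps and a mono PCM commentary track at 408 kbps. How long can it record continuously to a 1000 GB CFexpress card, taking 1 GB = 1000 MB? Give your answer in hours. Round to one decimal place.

28.7 hours

Audio total: 96 + 408 = 504 kbps = 0.504 Mbps.
Total bitrate: 77 + 0.504 = 77.504 Mbps.
Capacity: 1000 GB = 8,000,000 Mb.
Recording time: 8,000,000 / 77.504 = 103,220 s ≈ 28.7 hours.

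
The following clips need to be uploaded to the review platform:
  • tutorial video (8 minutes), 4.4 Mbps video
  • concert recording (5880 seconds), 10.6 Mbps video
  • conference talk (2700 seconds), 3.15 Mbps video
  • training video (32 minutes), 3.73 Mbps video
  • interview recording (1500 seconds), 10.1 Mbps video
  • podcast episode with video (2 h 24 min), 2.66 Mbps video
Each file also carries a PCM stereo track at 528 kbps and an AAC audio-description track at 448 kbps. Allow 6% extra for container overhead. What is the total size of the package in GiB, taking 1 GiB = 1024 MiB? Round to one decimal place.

Audio total: 528 + 448 = 976 kbps = 0.976 Mbps.
tutorial video: 5.376 Mbps × 480 s × 1.06 = 2735.3 Mb
concert recording: 11.576 Mbps × 5880 s × 1.06 = 72150.9 Mb
conference talk: 4.126 Mbps × 2700 s × 1.06 = 11808.6 Mb
training video: 4.706 Mbps × 1920 s × 1.06 = 9577.7 Mb
interview recording: 11.076 Mbps × 1500 s × 1.06 = 17610.8 Mb
podcast episode with video: 3.636 Mbps × 8640 s × 1.06 = 33299.9 Mb
Total: 147183.2 Mb = 18397.9 MB.
= 17.13 GiB.

17.1 GiB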